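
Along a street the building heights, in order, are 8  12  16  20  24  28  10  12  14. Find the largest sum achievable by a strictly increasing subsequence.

108

Let S[i] be the best sum of a strictly increasing subsequence ending at i:
i:       1   2   3   4   5   6   7   8   9
a[i]:    8  12  16  20  24  28  10  12  14
S:       8  20  36  56  80 108  18  30  44
Maximum is 108 (e.g. 8 + 12 + 16 + 20 + 24 + 28).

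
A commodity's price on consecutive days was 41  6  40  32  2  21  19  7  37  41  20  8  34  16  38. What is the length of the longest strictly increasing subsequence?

Let dp[i] be the length of the longest such subsequence ending at index i:
i:      1  2  3  4  5  6  7  8  9 10 11 12 13 14 15
a[i]:  41  6 40 32  2 21 19  7 37 41 20  8 34 16 38
dp:     1  1  2  2  1  2  2  2  3  4  3  3  4  4  5
Maximum dp value is 5.

5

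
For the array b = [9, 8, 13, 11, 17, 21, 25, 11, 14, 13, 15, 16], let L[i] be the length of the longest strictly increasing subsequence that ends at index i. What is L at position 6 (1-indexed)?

4

dp[i] = 1 + max{dp[j] : j<i, b[j]<b[i]} (or 1 if no such j):
i:      1  2  3  4  5  6  7  8  9 10 11 12
b[i]:   9  8 13 11 17 21 25 11 14 13 15 16
dp:     1  1  2  2  3  4  5  2  3  3  4  5
At index 6 the value is 4.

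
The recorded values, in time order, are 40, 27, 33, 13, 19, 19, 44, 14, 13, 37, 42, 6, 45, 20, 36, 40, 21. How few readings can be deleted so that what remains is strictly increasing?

Fewest deletions = n − (longest strictly increasing subsequence).
i:      1  2  3  4  5  6  7  8  9 10 11 12 13 14 15 16 17
a[i]:  40 27 33 13 19 19 44 14 13 37 42  6 45 20 36 40 21
dp:     1  1  2  1  2  2  3  2  1  3  4  1  5  3  4  5  4
max dp = 5, so deletions = 17 − 5 = 12.

12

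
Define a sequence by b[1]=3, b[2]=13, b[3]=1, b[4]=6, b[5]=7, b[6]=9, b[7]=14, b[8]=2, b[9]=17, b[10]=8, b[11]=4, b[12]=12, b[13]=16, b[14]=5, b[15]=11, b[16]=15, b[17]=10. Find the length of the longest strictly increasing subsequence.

Track the smallest tail for each achievable length (strict):
3 → extends → [3]
13 → extends → [3, 13]
1 → replaces 3 → [1, 13]
6 → replaces 13 → [1, 6]
7 → extends → [1, 6, 7]
9 → extends → [1, 6, 7, 9]
14 → extends → [1, 6, 7, 9, 14]
2 → replaces 6 → [1, 2, 7, 9, 14]
17 → extends → [1, 2, 7, 9, 14, 17]
8 → replaces 9 → [1, 2, 7, 8, 14, 17]
4 → replaces 7 → [1, 2, 4, 8, 14, 17]
12 → replaces 14 → [1, 2, 4, 8, 12, 17]
16 → replaces 17 → [1, 2, 4, 8, 12, 16]
5 → replaces 8 → [1, 2, 4, 5, 12, 16]
11 → replaces 12 → [1, 2, 4, 5, 11, 16]
15 → replaces 16 → [1, 2, 4, 5, 11, 15]
10 → replaces 11 → [1, 2, 4, 5, 10, 15]
Six tails, so the longest strictly increasing subsequence has length 6 (e.g. 3, 6, 7, 9, 14, 17).

6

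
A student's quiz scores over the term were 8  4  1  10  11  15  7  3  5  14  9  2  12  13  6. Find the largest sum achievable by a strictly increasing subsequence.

Let S[i] be the best sum of a strictly increasing subsequence ending at i:
i:      1  2  3  4  5  6  7  8  9 10 11 12 13 14 15
a[i]:   8  4  1 10 11 15  7  3  5 14  9  2 12 13  6
S:      8  4  1 18 29 44 11  4  9 43 20  3 41 54 15
Maximum is 54 (e.g. 8 + 10 + 11 + 12 + 13).

54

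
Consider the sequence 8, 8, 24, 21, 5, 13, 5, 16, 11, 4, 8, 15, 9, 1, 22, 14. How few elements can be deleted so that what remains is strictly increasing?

Fewest deletions = n − (longest strictly increasing subsequence).
i:      1  2  3  4  5  6  7  8  9 10 11 12 13 14 15 16
a[i]:   8  8 24 21  5 13  5 16 11  4  8 15  9  1 22 14
dp:     1  1  2  2  1  2  1  3  2  1  2  3  3  1  4  4
max dp = 4, so deletions = 16 − 4 = 12.

12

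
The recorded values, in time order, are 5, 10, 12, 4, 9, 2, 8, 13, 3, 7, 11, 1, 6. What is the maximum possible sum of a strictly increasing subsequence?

40

Let S[i] be the best sum of a strictly increasing subsequence ending at i:
i:      1  2  3  4  5  6  7  8  9 10 11 12 13
a[i]:   5 10 12  4  9  2  8 13  3  7 11  1  6
S:      5 15 27  4 14  2 13 40  5 12 26  1 11
Maximum is 40 (e.g. 5 + 10 + 12 + 13).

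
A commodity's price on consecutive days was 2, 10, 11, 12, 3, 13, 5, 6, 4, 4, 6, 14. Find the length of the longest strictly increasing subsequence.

6

Let dp[i] be the length of the longest such subsequence ending at index i:
i:      1  2  3  4  5  6  7  8  9 10 11 12
a[i]:   2 10 11 12  3 13  5  6  4  4  6 14
dp:     1  2  3  4  2  5  3  4  3  3  4  6
Maximum dp value is 6.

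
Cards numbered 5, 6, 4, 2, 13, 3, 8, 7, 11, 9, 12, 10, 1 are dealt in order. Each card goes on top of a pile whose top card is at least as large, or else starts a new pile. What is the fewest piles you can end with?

5

Place each on the leftmost legal pile:
5 → new pile 1 (tops now [5])
6 → new pile 2 (tops now [5, 6])
4 → pile 1 (tops now [4, 6])
2 → pile 1 (tops now [2, 6])
13 → new pile 3 (tops now [2, 6, 13])
3 → pile 2 (tops now [2, 3, 13])
8 → pile 3 (tops now [2, 3, 8])
7 → pile 3 (tops now [2, 3, 7])
11 → new pile 4 (tops now [2, 3, 7, 11])
9 → pile 4 (tops now [2, 3, 7, 9])
12 → new pile 5 (tops now [2, 3, 7, 9, 12])
10 → pile 5 (tops now [2, 3, 7, 9, 10])
1 → pile 1 (tops now [1, 3, 7, 9, 10])
Five piles.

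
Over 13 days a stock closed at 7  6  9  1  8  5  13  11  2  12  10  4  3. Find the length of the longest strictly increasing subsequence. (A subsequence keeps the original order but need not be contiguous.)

Let dp[i] be the length of the longest such subsequence ending at index i:
i:      1  2  3  4  5  6  7  8  9 10 11 12 13
a[i]:   7  6  9  1  8  5 13 11  2 12 10  4  3
dp:     1  1  2  1  2  2  3  3  2  4  3  3  3
Maximum dp value is 4.

4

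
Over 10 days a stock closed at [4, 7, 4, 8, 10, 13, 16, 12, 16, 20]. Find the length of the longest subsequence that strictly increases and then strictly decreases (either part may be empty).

inc[i] = longest strictly increasing subsequence ending at i; dec[i] = longest strictly decreasing subsequence starting at i:
i:      1  2  3  4  5  6  7  8  9 10
a[i]:   4  7  4  8 10 13 16 12 16 20
inc:    1  2  1  3  4  5  6  5  6  7
dec:    1  2  1  1  1  2  2  1  1  1
Best peak at i=7 (value 16): inc=6, dec=2, length 6+2−1 = 7.

7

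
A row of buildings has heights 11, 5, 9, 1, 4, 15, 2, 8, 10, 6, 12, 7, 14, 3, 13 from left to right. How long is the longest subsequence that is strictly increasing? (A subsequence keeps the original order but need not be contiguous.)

Let dp[i] be the length of the longest such subsequence ending at index i:
i:      1  2  3  4  5  6  7  8  9 10 11 12 13 14 15
a[i]:  11  5  9  1  4 15  2  8 10  6 12  7 14  3 13
dp:     1  1  2  1  2  3  2  3  4  3  5  4  6  3  6
Maximum dp value is 6.

6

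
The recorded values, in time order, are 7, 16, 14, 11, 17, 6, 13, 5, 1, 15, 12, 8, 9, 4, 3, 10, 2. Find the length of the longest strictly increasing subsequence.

4

Let dp[i] be the length of the longest such subsequence ending at index i:
i:      1  2  3  4  5  6  7  8  9 10 11 12 13 14 15 16 17
a[i]:   7 16 14 11 17  6 13  5  1 15 12  8  9  4  3 10  2
dp:     1  2  2  2  3  1  3  1  1  4  3  2  3  2  2  4  2
Maximum dp value is 4.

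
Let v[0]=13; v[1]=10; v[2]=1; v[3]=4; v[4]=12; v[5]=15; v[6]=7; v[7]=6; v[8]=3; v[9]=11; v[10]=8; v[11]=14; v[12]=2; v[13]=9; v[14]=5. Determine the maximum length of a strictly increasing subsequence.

5

Let dp[i] be the length of the longest such subsequence ending at index i:
i:      0  1  2  3  4  5  6  7  8  9 10 11 12 13 14
v[i]:  13 10  1  4 12 15  7  6  3 11  8 14  2  9  5
dp:     1  1  1  2  3  4  3  3  2  4  4  5  2  5  3
Maximum dp value is 5.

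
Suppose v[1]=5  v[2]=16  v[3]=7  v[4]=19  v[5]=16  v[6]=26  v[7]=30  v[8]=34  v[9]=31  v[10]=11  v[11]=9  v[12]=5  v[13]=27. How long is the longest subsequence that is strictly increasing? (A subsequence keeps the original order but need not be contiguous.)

6

Track the smallest tail for each achievable length (strict):
5 → extends → [5]
16 → extends → [5, 16]
7 → replaces 16 → [5, 7]
19 → extends → [5, 7, 19]
16 → replaces 19 → [5, 7, 16]
26 → extends → [5, 7, 16, 26]
30 → extends → [5, 7, 16, 26, 30]
34 → extends → [5, 7, 16, 26, 30, 34]
31 → replaces 34 → [5, 7, 16, 26, 30, 31]
11 → replaces 16 → [5, 7, 11, 26, 30, 31]
9 → replaces 11 → [5, 7, 9, 26, 30, 31]
5 → already a tail → [5, 7, 9, 26, 30, 31]
27 → replaces 30 → [5, 7, 9, 26, 27, 31]
Six tails, so the longest strictly increasing subsequence has length 6 (e.g. 5, 16, 19, 26, 30, 34).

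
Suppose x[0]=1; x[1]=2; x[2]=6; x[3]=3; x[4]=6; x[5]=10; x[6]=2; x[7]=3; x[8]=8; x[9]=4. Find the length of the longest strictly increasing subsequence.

5

Let dp[i] be the length of the longest such subsequence ending at index i:
i:      0  1  2  3  4  5  6  7  8  9
x[i]:   1  2  6  3  6 10  2  3  8  4
dp:     1  2  3  3  4  5  2  3  5  4
Maximum dp value is 5.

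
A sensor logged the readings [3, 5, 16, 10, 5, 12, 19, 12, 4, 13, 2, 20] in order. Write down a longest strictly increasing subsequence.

3, 5, 10, 12, 19, 20

Patience tails give the LIS length; then backtrack through the dp parents:
3 → extends → [3]
5 → extends → [3, 5]
16 → extends → [3, 5, 16]
10 → replaces 16 → [3, 5, 10]
5 → already a tail → [3, 5, 10]
12 → extends → [3, 5, 10, 12]
19 → extends → [3, 5, 10, 12, 19]
12 → already a tail → [3, 5, 10, 12, 19]
4 → replaces 5 → [3, 4, 10, 12, 19]
13 → replaces 19 → [3, 4, 10, 12, 13]
2 → replaces 3 → [2, 4, 10, 12, 13]
20 → extends → [2, 4, 10, 12, 13, 20]
Length 6; one witness is 3, 5, 10, 12, 19, 20.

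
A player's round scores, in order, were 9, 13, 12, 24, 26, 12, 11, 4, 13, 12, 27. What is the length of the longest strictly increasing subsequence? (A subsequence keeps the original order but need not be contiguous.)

Let dp[i] be the length of the longest such subsequence ending at index i:
i:      1  2  3  4  5  6  7  8  9 10 11
a[i]:   9 13 12 24 26 12 11  4 13 12 27
dp:     1  2  2  3  4  2  2  1  3  3  5
Maximum dp value is 5.

5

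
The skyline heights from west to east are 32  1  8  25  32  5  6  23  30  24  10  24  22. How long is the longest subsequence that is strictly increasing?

Track the smallest tail for each achievable length (strict):
32 → extends → [32]
1 → replaces 32 → [1]
8 → extends → [1, 8]
25 → extends → [1, 8, 25]
32 → extends → [1, 8, 25, 32]
5 → replaces 8 → [1, 5, 25, 32]
6 → replaces 25 → [1, 5, 6, 32]
23 → replaces 32 → [1, 5, 6, 23]
30 → extends → [1, 5, 6, 23, 30]
24 → replaces 30 → [1, 5, 6, 23, 24]
10 → replaces 23 → [1, 5, 6, 10, 24]
24 → already a tail → [1, 5, 6, 10, 24]
22 → replaces 24 → [1, 5, 6, 10, 22]
Five tails, so the longest strictly increasing subsequence has length 5 (e.g. 1, 5, 6, 23, 30).

5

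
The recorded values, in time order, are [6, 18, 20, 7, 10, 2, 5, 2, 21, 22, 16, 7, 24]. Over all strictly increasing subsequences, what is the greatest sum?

111

Let S[i] be the best sum of a strictly increasing subsequence ending at i:
i:       1   2   3   4   5   6   7   8   9  10  11  12  13
a[i]:    6  18  20   7  10   2   5   2  21  22  16   7  24
S:       6  24  44  13  23   2   7   2  65  87  39  14 111
Maximum is 111 (e.g. 6 + 18 + 20 + 21 + 22 + 24).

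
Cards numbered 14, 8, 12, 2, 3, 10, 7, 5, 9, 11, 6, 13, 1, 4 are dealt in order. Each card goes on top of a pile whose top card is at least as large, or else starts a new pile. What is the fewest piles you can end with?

6

The minimum number of non-increasing subsequences covering a sequence equals the length of its longest strictly increasing subsequence.
LIS length is 6 (e.g. 2, 3, 7, 9, 11, 13), so 6 piles are needed.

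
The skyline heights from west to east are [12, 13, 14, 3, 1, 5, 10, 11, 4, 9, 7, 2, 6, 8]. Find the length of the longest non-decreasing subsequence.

4

Let dp[i] be the length of the longest such subsequence ending at index i:
i:      1  2  3  4  5  6  7  8  9 10 11 12 13 14
a[i]:  12 13 14  3  1  5 10 11  4  9  7  2  6  8
dp:     1  2  3  1  1  2  3  4  2  3  3  2  3  4
Maximum dp value is 4.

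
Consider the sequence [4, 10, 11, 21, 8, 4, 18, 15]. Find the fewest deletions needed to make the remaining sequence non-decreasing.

Fewest deletions = n − (longest non-decreasing subsequence).
i:      1  2  3  4  5  6  7  8
a[i]:   4 10 11 21  8  4 18 15
dp:     1  2  3  4  2  2  4  4
max dp = 4, so deletions = 8 − 4 = 4.

4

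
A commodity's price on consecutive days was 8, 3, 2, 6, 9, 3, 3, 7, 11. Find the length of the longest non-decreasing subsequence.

5

Track the smallest tail for each achievable length (allowing ties):
8 → extends → [8]
3 → replaces 8 → [3]
2 → replaces 3 → [2]
6 → extends → [2, 6]
9 → extends → [2, 6, 9]
3 → replaces 6 → [2, 3, 9]
3 → replaces 9 → [2, 3, 3]
7 → extends → [2, 3, 3, 7]
11 → extends → [2, 3, 3, 7, 11]
Five tails, so the longest non-decreasing subsequence has length 5 (e.g. 3, 3, 3, 7, 11).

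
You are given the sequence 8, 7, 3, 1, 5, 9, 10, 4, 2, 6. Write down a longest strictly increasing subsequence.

3, 5, 9, 10

Patience tails give the LIS length; then backtrack through the dp parents:
8 → extends → [8]
7 → replaces 8 → [7]
3 → replaces 7 → [3]
1 → replaces 3 → [1]
5 → extends → [1, 5]
9 → extends → [1, 5, 9]
10 → extends → [1, 5, 9, 10]
4 → replaces 5 → [1, 4, 9, 10]
2 → replaces 4 → [1, 2, 9, 10]
6 → replaces 9 → [1, 2, 6, 10]
Length 4; one witness is 3, 5, 9, 10.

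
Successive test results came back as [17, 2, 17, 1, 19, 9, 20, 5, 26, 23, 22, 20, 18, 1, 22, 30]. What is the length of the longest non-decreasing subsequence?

Track the smallest tail for each achievable length (allowing ties):
17 → extends → [17]
2 → replaces 17 → [2]
17 → extends → [2, 17]
1 → replaces 2 → [1, 17]
19 → extends → [1, 17, 19]
9 → replaces 17 → [1, 9, 19]
20 → extends → [1, 9, 19, 20]
5 → replaces 9 → [1, 5, 19, 20]
26 → extends → [1, 5, 19, 20, 26]
23 → replaces 26 → [1, 5, 19, 20, 23]
22 → replaces 23 → [1, 5, 19, 20, 22]
20 → replaces 22 → [1, 5, 19, 20, 20]
18 → replaces 19 → [1, 5, 18, 20, 20]
1 → replaces 5 → [1, 1, 18, 20, 20]
22 → extends → [1, 1, 18, 20, 20, 22]
30 → extends → [1, 1, 18, 20, 20, 22, 30]
Seven tails, so the longest non-decreasing subsequence has length 7 (e.g. 17, 17, 19, 20, 22, 22, 30).

7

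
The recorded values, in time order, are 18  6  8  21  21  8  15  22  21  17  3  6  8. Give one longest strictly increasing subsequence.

6, 8, 21, 22

Patience tails give the LIS length; then backtrack through the dp parents:
18 → extends → [18]
6 → replaces 18 → [6]
8 → extends → [6, 8]
21 → extends → [6, 8, 21]
21 → already a tail → [6, 8, 21]
8 → already a tail → [6, 8, 21]
15 → replaces 21 → [6, 8, 15]
22 → extends → [6, 8, 15, 22]
21 → replaces 22 → [6, 8, 15, 21]
17 → replaces 21 → [6, 8, 15, 17]
3 → replaces 6 → [3, 8, 15, 17]
6 → replaces 8 → [3, 6, 15, 17]
8 → replaces 15 → [3, 6, 8, 17]
Length 4; one witness is 6, 8, 21, 22.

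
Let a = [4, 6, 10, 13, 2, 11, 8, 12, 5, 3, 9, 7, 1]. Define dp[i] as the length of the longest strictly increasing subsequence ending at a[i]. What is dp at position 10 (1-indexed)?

2

dp[i] = 1 + max{dp[j] : j<i, a[j]<a[i]} (or 1 if no such j):
i:      1  2  3  4  5  6  7  8  9 10 11 12 13
a[i]:   4  6 10 13  2 11  8 12  5  3  9  7  1
dp:     1  2  3  4  1  4  3  5  2  2  4  3  1
At index 10 the value is 2.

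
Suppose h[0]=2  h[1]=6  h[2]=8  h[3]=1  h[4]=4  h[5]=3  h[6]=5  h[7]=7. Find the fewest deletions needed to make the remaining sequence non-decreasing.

4

Fewest deletions = n − (longest non-decreasing subsequence).
Patience tails:
2 → extends → [2]
6 → extends → [2, 6]
8 → extends → [2, 6, 8]
1 → replaces 2 → [1, 6, 8]
4 → replaces 6 → [1, 4, 8]
3 → replaces 4 → [1, 3, 8]
5 → replaces 8 → [1, 3, 5]
7 → extends → [1, 3, 5, 7]
Longest non-decreasing subsequence has length 4, so deletions = 8 − 4 = 4.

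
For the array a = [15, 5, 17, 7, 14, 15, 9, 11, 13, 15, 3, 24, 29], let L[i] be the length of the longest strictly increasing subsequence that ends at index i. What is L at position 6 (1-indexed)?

dp[i] = 1 + max{dp[j] : j<i, a[j]<a[i]} (or 1 if no such j):
i:      1  2  3  4  5  6  7  8  9 10 11 12 13
a[i]:  15  5 17  7 14 15  9 11 13 15  3 24 29
dp:     1  1  2  2  3  4  3  4  5  6  1  7  8
At index 6 the value is 4.

4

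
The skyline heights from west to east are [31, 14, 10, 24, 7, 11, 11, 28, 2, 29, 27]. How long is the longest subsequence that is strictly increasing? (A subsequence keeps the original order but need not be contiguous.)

Track the smallest tail for each achievable length (strict):
31 → extends → [31]
14 → replaces 31 → [14]
10 → replaces 14 → [10]
24 → extends → [10, 24]
7 → replaces 10 → [7, 24]
11 → replaces 24 → [7, 11]
11 → already a tail → [7, 11]
28 → extends → [7, 11, 28]
2 → replaces 7 → [2, 11, 28]
29 → extends → [2, 11, 28, 29]
27 → replaces 28 → [2, 11, 27, 29]
Four tails, so the longest strictly increasing subsequence has length 4 (e.g. 14, 24, 28, 29).

4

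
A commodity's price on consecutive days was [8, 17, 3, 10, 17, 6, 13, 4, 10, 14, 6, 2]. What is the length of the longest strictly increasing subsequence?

Track the smallest tail for each achievable length (strict):
8 → extends → [8]
17 → extends → [8, 17]
3 → replaces 8 → [3, 17]
10 → replaces 17 → [3, 10]
17 → extends → [3, 10, 17]
6 → replaces 10 → [3, 6, 17]
13 → replaces 17 → [3, 6, 13]
4 → replaces 6 → [3, 4, 13]
10 → replaces 13 → [3, 4, 10]
14 → extends → [3, 4, 10, 14]
6 → replaces 10 → [3, 4, 6, 14]
2 → replaces 3 → [2, 4, 6, 14]
Four tails, so the longest strictly increasing subsequence has length 4 (e.g. 8, 10, 13, 14).

4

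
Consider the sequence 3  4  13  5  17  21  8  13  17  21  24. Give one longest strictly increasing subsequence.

3, 4, 5, 8, 13, 17, 21, 24

Patience tails give the LIS length; then backtrack through the dp parents:
3 → extends → [3]
4 → extends → [3, 4]
13 → extends → [3, 4, 13]
5 → replaces 13 → [3, 4, 5]
17 → extends → [3, 4, 5, 17]
21 → extends → [3, 4, 5, 17, 21]
8 → replaces 17 → [3, 4, 5, 8, 21]
13 → replaces 21 → [3, 4, 5, 8, 13]
17 → extends → [3, 4, 5, 8, 13, 17]
21 → extends → [3, 4, 5, 8, 13, 17, 21]
24 → extends → [3, 4, 5, 8, 13, 17, 21, 24]
Length 8; one witness is 3, 4, 5, 8, 13, 17, 21, 24.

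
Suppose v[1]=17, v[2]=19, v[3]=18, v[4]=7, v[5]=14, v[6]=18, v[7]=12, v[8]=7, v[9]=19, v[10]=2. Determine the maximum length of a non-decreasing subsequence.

4

Let dp[i] be the length of the longest such subsequence ending at index i:
i:      1  2  3  4  5  6  7  8  9 10
v[i]:  17 19 18  7 14 18 12  7 19  2
dp:     1  2  2  1  2  3  2  2  4  1
Maximum dp value is 4.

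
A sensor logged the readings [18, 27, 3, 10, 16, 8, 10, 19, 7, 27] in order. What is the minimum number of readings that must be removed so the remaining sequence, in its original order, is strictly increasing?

5

Fewest deletions = n − (longest strictly increasing subsequence).
Patience tails:
18 → extends → [18]
27 → extends → [18, 27]
3 → replaces 18 → [3, 27]
10 → replaces 27 → [3, 10]
16 → extends → [3, 10, 16]
8 → replaces 10 → [3, 8, 16]
10 → replaces 16 → [3, 8, 10]
19 → extends → [3, 8, 10, 19]
7 → replaces 8 → [3, 7, 10, 19]
27 → extends → [3, 7, 10, 19, 27]
Longest strictly increasing subsequence has length 5, so deletions = 10 − 5 = 5.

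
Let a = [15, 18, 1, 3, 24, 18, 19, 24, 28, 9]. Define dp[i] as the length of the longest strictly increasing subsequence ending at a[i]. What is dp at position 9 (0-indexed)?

dp[i] = 1 + max{dp[j] : j<i, a[j]<a[i]} (or 1 if no such j):
i:      0  1  2  3  4  5  6  7  8  9
a[i]:  15 18  1  3 24 18 19 24 28  9
dp:     1  2  1  2  3  3  4  5  6  3
At index 9 the value is 3.

3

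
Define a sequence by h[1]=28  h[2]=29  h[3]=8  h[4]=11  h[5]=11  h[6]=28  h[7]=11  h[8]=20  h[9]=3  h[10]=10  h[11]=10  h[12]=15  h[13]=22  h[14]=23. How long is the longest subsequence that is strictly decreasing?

Let dp[i] be the longest strictly decreasing subsequence ending at i:
i:      1  2  3  4  5  6  7  8  9 10 11 12 13 14
h[i]:  28 29  8 11 11 28 11 20  3 10 10 15 22 23
dp:     1  1  2  2  2  2  3  3  4  4  4  4  3  3
Maximum is 4.

4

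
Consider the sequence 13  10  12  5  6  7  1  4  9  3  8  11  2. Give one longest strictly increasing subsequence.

Patience tails give the LIS length; then backtrack through the dp parents:
13 → extends → [13]
10 → replaces 13 → [10]
12 → extends → [10, 12]
5 → replaces 10 → [5, 12]
6 → replaces 12 → [5, 6]
7 → extends → [5, 6, 7]
1 → replaces 5 → [1, 6, 7]
4 → replaces 6 → [1, 4, 7]
9 → extends → [1, 4, 7, 9]
3 → replaces 4 → [1, 3, 7, 9]
8 → replaces 9 → [1, 3, 7, 8]
11 → extends → [1, 3, 7, 8, 11]
2 → replaces 3 → [1, 2, 7, 8, 11]
Length 5; one witness is 5, 6, 7, 9, 11.

5, 6, 7, 9, 11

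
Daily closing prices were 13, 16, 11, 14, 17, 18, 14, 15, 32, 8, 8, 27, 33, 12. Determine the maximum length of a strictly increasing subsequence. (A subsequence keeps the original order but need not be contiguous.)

Let dp[i] be the length of the longest such subsequence ending at index i:
i:      1  2  3  4  5  6  7  8  9 10 11 12 13 14
a[i]:  13 16 11 14 17 18 14 15 32  8  8 27 33 12
dp:     1  2  1  2  3  4  2  3  5  1  1  5  6  2
Maximum dp value is 6.

6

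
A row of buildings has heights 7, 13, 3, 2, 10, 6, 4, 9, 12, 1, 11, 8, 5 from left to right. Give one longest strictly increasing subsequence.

3, 6, 9, 12

Patience tails give the LIS length; then backtrack through the dp parents:
7 → extends → [7]
13 → extends → [7, 13]
3 → replaces 7 → [3, 13]
2 → replaces 3 → [2, 13]
10 → replaces 13 → [2, 10]
6 → replaces 10 → [2, 6]
4 → replaces 6 → [2, 4]
9 → extends → [2, 4, 9]
12 → extends → [2, 4, 9, 12]
1 → replaces 2 → [1, 4, 9, 12]
11 → replaces 12 → [1, 4, 9, 11]
8 → replaces 9 → [1, 4, 8, 11]
5 → replaces 8 → [1, 4, 5, 11]
Length 4; one witness is 3, 6, 9, 12.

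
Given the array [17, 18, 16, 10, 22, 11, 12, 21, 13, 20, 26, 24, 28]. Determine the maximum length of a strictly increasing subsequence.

7

Track the smallest tail for each achievable length (strict):
17 → extends → [17]
18 → extends → [17, 18]
16 → replaces 17 → [16, 18]
10 → replaces 16 → [10, 18]
22 → extends → [10, 18, 22]
11 → replaces 18 → [10, 11, 22]
12 → replaces 22 → [10, 11, 12]
21 → extends → [10, 11, 12, 21]
13 → replaces 21 → [10, 11, 12, 13]
20 → extends → [10, 11, 12, 13, 20]
26 → extends → [10, 11, 12, 13, 20, 26]
24 → replaces 26 → [10, 11, 12, 13, 20, 24]
28 → extends → [10, 11, 12, 13, 20, 24, 28]
Seven tails, so the longest strictly increasing subsequence has length 7 (e.g. 10, 11, 12, 13, 20, 26, 28).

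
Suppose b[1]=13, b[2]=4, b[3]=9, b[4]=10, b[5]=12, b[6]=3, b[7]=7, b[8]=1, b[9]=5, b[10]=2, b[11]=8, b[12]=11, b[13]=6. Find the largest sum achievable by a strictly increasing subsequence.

Let S[i] be the best sum of a strictly increasing subsequence ending at i:
i:      1  2  3  4  5  6  7  8  9 10 11 12 13
b[i]:  13  4  9 10 12  3  7  1  5  2  8 11  6
S:     13  4 13 23 35  3 11  1  9  3 19 34 15
Maximum is 35 (e.g. 4 + 9 + 10 + 12).

35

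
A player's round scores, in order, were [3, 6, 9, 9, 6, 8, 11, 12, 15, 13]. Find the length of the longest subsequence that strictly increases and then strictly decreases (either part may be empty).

7

inc[i] = longest strictly increasing subsequence ending at i; dec[i] = longest strictly decreasing subsequence starting at i:
i:      1  2  3  4  5  6  7  8  9 10
a[i]:   3  6  9  9  6  8 11 12 15 13
inc:    1  2  3  3  2  3  4  5  6  6
dec:    1  1  2  2  1  1  1  1  2  1
Best peak at i=9 (value 15): inc=6, dec=2, length 6+2−1 = 7.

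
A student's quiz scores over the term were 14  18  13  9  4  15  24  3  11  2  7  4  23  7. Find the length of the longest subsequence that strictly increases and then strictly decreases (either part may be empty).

inc[i] = longest strictly increasing subsequence ending at i; dec[i] = longest strictly decreasing subsequence starting at i:
i:      1  2  3  4  5  6  7  8  9 10 11 12 13 14
a[i]:  14 18 13  9  4 15 24  3 11  2  7  4 23  7
inc:    1  2  1  1  1  2  3  1  2  1  2  2  3  3
dec:    6  6  5  4  3  4  4  2  3  1  2  1  2  1
Best peak at i=2 (value 18): inc=2, dec=6, length 2+6−1 = 7.

7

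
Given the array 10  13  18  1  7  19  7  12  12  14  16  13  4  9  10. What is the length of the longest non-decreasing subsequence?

Track the smallest tail for each achievable length (allowing ties):
10 → extends → [10]
13 → extends → [10, 13]
18 → extends → [10, 13, 18]
1 → replaces 10 → [1, 13, 18]
7 → replaces 13 → [1, 7, 18]
19 → extends → [1, 7, 18, 19]
7 → replaces 18 → [1, 7, 7, 19]
12 → replaces 19 → [1, 7, 7, 12]
12 → extends → [1, 7, 7, 12, 12]
14 → extends → [1, 7, 7, 12, 12, 14]
16 → extends → [1, 7, 7, 12, 12, 14, 16]
13 → replaces 14 → [1, 7, 7, 12, 12, 13, 16]
4 → replaces 7 → [1, 4, 7, 12, 12, 13, 16]
9 → replaces 12 → [1, 4, 7, 9, 12, 13, 16]
10 → replaces 12 → [1, 4, 7, 9, 10, 13, 16]
Seven tails, so the longest non-decreasing subsequence has length 7 (e.g. 1, 7, 7, 12, 12, 14, 16).

7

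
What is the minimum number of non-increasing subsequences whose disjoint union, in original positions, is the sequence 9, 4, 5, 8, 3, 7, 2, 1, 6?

Place each on the leftmost legal pile:
9 → new pile 1 (tops now [9])
4 → pile 1 (tops now [4])
5 → new pile 2 (tops now [4, 5])
8 → new pile 3 (tops now [4, 5, 8])
3 → pile 1 (tops now [3, 5, 8])
7 → pile 3 (tops now [3, 5, 7])
2 → pile 1 (tops now [2, 5, 7])
1 → pile 1 (tops now [1, 5, 7])
6 → pile 3 (tops now [1, 5, 6])
Three piles.

3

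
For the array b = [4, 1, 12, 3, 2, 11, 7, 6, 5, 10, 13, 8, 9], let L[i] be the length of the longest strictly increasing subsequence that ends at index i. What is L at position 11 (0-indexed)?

dp[i] = 1 + max{dp[j] : j<i, b[j]<b[i]} (or 1 if no such j):
i:      0  1  2  3  4  5  6  7  8  9 10 11 12
b[i]:   4  1 12  3  2 11  7  6  5 10 13  8  9
dp:     1  1  2  2  2  3  3  3  3  4  5  4  5
At index 11 the value is 4.

4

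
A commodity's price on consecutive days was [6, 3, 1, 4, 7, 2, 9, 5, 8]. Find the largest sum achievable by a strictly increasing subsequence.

Let S[i] be the best sum of a strictly increasing subsequence ending at i:
i:      1  2  3  4  5  6  7  8  9
a[i]:   6  3  1  4  7  2  9  5  8
S:      6  3  1  7 14  3 23 12 22
Maximum is 23 (e.g. 3 + 4 + 7 + 9).

23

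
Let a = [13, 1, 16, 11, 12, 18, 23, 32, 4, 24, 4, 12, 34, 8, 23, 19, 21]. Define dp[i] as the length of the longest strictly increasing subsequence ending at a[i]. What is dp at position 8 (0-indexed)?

2

dp[i] = 1 + max{dp[j] : j<i, a[j]<a[i]} (or 1 if no such j):
i:      0  1  2  3  4  5  6  7  8  9 10 11 12 13 14 15 16
a[i]:  13  1 16 11 12 18 23 32  4 24  4 12 34  8 23 19 21
dp:     1  1  2  2  3  4  5  6  2  6  2  3  7  3  5  5  6
At index 8 the value is 2.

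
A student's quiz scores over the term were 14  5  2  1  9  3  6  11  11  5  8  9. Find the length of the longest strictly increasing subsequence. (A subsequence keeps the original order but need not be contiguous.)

Let dp[i] be the length of the longest such subsequence ending at index i:
i:      1  2  3  4  5  6  7  8  9 10 11 12
a[i]:  14  5  2  1  9  3  6 11 11  5  8  9
dp:     1  1  1  1  2  2  3  4  4  3  4  5
Maximum dp value is 5.

5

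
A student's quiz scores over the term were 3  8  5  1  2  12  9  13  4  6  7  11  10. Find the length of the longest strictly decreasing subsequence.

3

Negate each value so 'decreasing' becomes 'increasing', then run patience tails on the negated sequence:
-3 → extends → [-3]
-8 → replaces -3 → [-8]
-5 → extends → [-8, -5]
-1 → extends → [-8, -5, -1]
-2 → replaces -1 → [-8, -5, -2]
-12 → replaces -8 → [-12, -5, -2]
-9 → replaces -5 → [-12, -9, -2]
-13 → replaces -12 → [-13, -9, -2]
-4 → replaces -2 → [-13, -9, -4]
-6 → replaces -4 → [-13, -9, -6]
-7 → replaces -6 → [-13, -9, -7]
-11 → replaces -9 → [-13, -11, -7]
-10 → replaces -7 → [-13, -11, -10]
Three tails, so the longest strictly decreasing subsequence of the original has length 3.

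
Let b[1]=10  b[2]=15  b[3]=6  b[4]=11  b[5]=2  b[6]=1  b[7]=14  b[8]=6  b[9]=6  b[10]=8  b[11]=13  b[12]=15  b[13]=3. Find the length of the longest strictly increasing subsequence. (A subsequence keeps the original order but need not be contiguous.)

5

Let dp[i] be the length of the longest such subsequence ending at index i:
i:      1  2  3  4  5  6  7  8  9 10 11 12 13
b[i]:  10 15  6 11  2  1 14  6  6  8 13 15  3
dp:     1  2  1  2  1  1  3  2  2  3  4  5  2
Maximum dp value is 5.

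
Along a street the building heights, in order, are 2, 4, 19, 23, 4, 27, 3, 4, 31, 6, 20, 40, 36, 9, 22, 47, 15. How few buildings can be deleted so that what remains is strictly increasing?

Fewest deletions = n − (longest strictly increasing subsequence).
Patience tails:
2 → extends → [2]
4 → extends → [2, 4]
19 → extends → [2, 4, 19]
23 → extends → [2, 4, 19, 23]
4 → already a tail → [2, 4, 19, 23]
27 → extends → [2, 4, 19, 23, 27]
3 → replaces 4 → [2, 3, 19, 23, 27]
4 → replaces 19 → [2, 3, 4, 23, 27]
31 → extends → [2, 3, 4, 23, 27, 31]
6 → replaces 23 → [2, 3, 4, 6, 27, 31]
20 → replaces 27 → [2, 3, 4, 6, 20, 31]
40 → extends → [2, 3, 4, 6, 20, 31, 40]
36 → replaces 40 → [2, 3, 4, 6, 20, 31, 36]
9 → replaces 20 → [2, 3, 4, 6, 9, 31, 36]
22 → replaces 31 → [2, 3, 4, 6, 9, 22, 36]
47 → extends → [2, 3, 4, 6, 9, 22, 36, 47]
15 → replaces 22 → [2, 3, 4, 6, 9, 15, 36, 47]
Longest strictly increasing subsequence has length 8, so deletions = 17 − 8 = 9.

9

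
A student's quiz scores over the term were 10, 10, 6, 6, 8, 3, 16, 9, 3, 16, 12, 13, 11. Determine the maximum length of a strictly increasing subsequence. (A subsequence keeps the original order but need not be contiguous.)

Track the smallest tail for each achievable length (strict):
10 → extends → [10]
10 → already a tail → [10]
6 → replaces 10 → [6]
6 → already a tail → [6]
8 → extends → [6, 8]
3 → replaces 6 → [3, 8]
16 → extends → [3, 8, 16]
9 → replaces 16 → [3, 8, 9]
3 → already a tail → [3, 8, 9]
16 → extends → [3, 8, 9, 16]
12 → replaces 16 → [3, 8, 9, 12]
13 → extends → [3, 8, 9, 12, 13]
11 → replaces 12 → [3, 8, 9, 11, 13]
Five tails, so the longest strictly increasing subsequence has length 5 (e.g. 6, 8, 9, 12, 13).

5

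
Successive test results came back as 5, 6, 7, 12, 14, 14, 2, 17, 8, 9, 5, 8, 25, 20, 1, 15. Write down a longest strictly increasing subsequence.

Patience tails give the LIS length; then backtrack through the dp parents:
5 → extends → [5]
6 → extends → [5, 6]
7 → extends → [5, 6, 7]
12 → extends → [5, 6, 7, 12]
14 → extends → [5, 6, 7, 12, 14]
14 → already a tail → [5, 6, 7, 12, 14]
2 → replaces 5 → [2, 6, 7, 12, 14]
17 → extends → [2, 6, 7, 12, 14, 17]
8 → replaces 12 → [2, 6, 7, 8, 14, 17]
9 → replaces 14 → [2, 6, 7, 8, 9, 17]
5 → replaces 6 → [2, 5, 7, 8, 9, 17]
8 → already a tail → [2, 5, 7, 8, 9, 17]
25 → extends → [2, 5, 7, 8, 9, 17, 25]
20 → replaces 25 → [2, 5, 7, 8, 9, 17, 20]
1 → replaces 2 → [1, 5, 7, 8, 9, 17, 20]
15 → replaces 17 → [1, 5, 7, 8, 9, 15, 20]
Length 7; one witness is 5, 6, 7, 12, 14, 17, 25.

5, 6, 7, 12, 14, 17, 25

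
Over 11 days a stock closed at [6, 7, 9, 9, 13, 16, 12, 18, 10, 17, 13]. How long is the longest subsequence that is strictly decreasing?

3

Negate each value so 'decreasing' becomes 'increasing', then run patience tails on the negated sequence:
-6 → extends → [-6]
-7 → replaces -6 → [-7]
-9 → replaces -7 → [-9]
-9 → already a tail → [-9]
-13 → replaces -9 → [-13]
-16 → replaces -13 → [-16]
-12 → extends → [-16, -12]
-18 → replaces -16 → [-18, -12]
-10 → extends → [-18, -12, -10]
-17 → replaces -12 → [-18, -17, -10]
-13 → replaces -10 → [-18, -17, -13]
Three tails, so the longest strictly decreasing subsequence of the original has length 3.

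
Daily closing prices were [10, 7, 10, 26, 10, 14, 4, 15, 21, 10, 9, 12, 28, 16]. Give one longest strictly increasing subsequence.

Patience tails give the LIS length; then backtrack through the dp parents:
10 → extends → [10]
7 → replaces 10 → [7]
10 → extends → [7, 10]
26 → extends → [7, 10, 26]
10 → already a tail → [7, 10, 26]
14 → replaces 26 → [7, 10, 14]
4 → replaces 7 → [4, 10, 14]
15 → extends → [4, 10, 14, 15]
21 → extends → [4, 10, 14, 15, 21]
10 → already a tail → [4, 10, 14, 15, 21]
9 → replaces 10 → [4, 9, 14, 15, 21]
12 → replaces 14 → [4, 9, 12, 15, 21]
28 → extends → [4, 9, 12, 15, 21, 28]
16 → replaces 21 → [4, 9, 12, 15, 16, 28]
Length 6; one witness is 7, 10, 14, 15, 21, 28.

7, 10, 14, 15, 21, 28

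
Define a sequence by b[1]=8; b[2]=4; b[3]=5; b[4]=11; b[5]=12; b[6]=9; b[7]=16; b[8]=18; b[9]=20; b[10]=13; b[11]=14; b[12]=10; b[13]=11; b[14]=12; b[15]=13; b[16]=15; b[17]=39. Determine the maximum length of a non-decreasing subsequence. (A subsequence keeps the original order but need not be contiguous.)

9

Track the smallest tail for each achievable length (allowing ties):
8 → extends → [8]
4 → replaces 8 → [4]
5 → extends → [4, 5]
11 → extends → [4, 5, 11]
12 → extends → [4, 5, 11, 12]
9 → replaces 11 → [4, 5, 9, 12]
16 → extends → [4, 5, 9, 12, 16]
18 → extends → [4, 5, 9, 12, 16, 18]
20 → extends → [4, 5, 9, 12, 16, 18, 20]
13 → replaces 16 → [4, 5, 9, 12, 13, 18, 20]
14 → replaces 18 → [4, 5, 9, 12, 13, 14, 20]
10 → replaces 12 → [4, 5, 9, 10, 13, 14, 20]
11 → replaces 13 → [4, 5, 9, 10, 11, 14, 20]
12 → replaces 14 → [4, 5, 9, 10, 11, 12, 20]
13 → replaces 20 → [4, 5, 9, 10, 11, 12, 13]
15 → extends → [4, 5, 9, 10, 11, 12, 13, 15]
39 → extends → [4, 5, 9, 10, 11, 12, 13, 15, 39]
Nine tails, so the longest non-decreasing subsequence has length 9 (e.g. 4, 5, 9, 10, 11, 12, 13, 15, 39).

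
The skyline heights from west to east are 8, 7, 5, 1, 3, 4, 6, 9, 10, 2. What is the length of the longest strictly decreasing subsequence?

Negate each value so 'decreasing' becomes 'increasing', then run patience tails on the negated sequence:
-8 → extends → [-8]
-7 → extends → [-8, -7]
-5 → extends → [-8, -7, -5]
-1 → extends → [-8, -7, -5, -1]
-3 → replaces -1 → [-8, -7, -5, -3]
-4 → replaces -3 → [-8, -7, -5, -4]
-6 → replaces -5 → [-8, -7, -6, -4]
-9 → replaces -8 → [-9, -7, -6, -4]
-10 → replaces -9 → [-10, -7, -6, -4]
-2 → extends → [-10, -7, -6, -4, -2]
Five tails, so the longest strictly decreasing subsequence of the original has length 5.

5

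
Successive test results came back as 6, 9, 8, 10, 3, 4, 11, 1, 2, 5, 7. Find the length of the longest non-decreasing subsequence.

4

Track the smallest tail for each achievable length (allowing ties):
6 → extends → [6]
9 → extends → [6, 9]
8 → replaces 9 → [6, 8]
10 → extends → [6, 8, 10]
3 → replaces 6 → [3, 8, 10]
4 → replaces 8 → [3, 4, 10]
11 → extends → [3, 4, 10, 11]
1 → replaces 3 → [1, 4, 10, 11]
2 → replaces 4 → [1, 2, 10, 11]
5 → replaces 10 → [1, 2, 5, 11]
7 → replaces 11 → [1, 2, 5, 7]
Four tails, so the longest non-decreasing subsequence has length 4 (e.g. 6, 9, 10, 11).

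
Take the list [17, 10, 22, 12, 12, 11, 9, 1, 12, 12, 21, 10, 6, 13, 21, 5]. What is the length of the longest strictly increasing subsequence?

5

Let dp[i] be the length of the longest such subsequence ending at index i:
i:      1  2  3  4  5  6  7  8  9 10 11 12 13 14 15 16
a[i]:  17 10 22 12 12 11  9  1 12 12 21 10  6 13 21  5
dp:     1  1  2  2  2  2  1  1  3  3  4  2  2  4  5  2
Maximum dp value is 5.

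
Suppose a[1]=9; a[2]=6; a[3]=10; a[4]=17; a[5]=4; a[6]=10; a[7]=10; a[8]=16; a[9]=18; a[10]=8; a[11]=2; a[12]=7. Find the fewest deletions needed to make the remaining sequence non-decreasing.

6

Fewest deletions = n − (longest non-decreasing subsequence).
i:      1  2  3  4  5  6  7  8  9 10 11 12
a[i]:   9  6 10 17  4 10 10 16 18  8  2  7
dp:     1  1  2  3  1  3  4  5  6  2  1  2
max dp = 6, so deletions = 12 − 6 = 6.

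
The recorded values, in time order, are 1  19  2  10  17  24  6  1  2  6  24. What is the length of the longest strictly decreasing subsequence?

Let dp[i] be the longest strictly decreasing subsequence ending at i:
i:      1  2  3  4  5  6  7  8  9 10 11
a[i]:   1 19  2 10 17 24  6  1  2  6 24
dp:     1  1  2  2  2  1  3  4  4  3  1
Maximum is 4.

4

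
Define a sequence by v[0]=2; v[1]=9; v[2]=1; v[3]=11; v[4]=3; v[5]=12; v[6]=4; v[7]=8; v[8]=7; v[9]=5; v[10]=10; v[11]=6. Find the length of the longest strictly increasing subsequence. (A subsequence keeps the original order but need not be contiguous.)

Track the smallest tail for each achievable length (strict):
2 → extends → [2]
9 → extends → [2, 9]
1 → replaces 2 → [1, 9]
11 → extends → [1, 9, 11]
3 → replaces 9 → [1, 3, 11]
12 → extends → [1, 3, 11, 12]
4 → replaces 11 → [1, 3, 4, 12]
8 → replaces 12 → [1, 3, 4, 8]
7 → replaces 8 → [1, 3, 4, 7]
5 → replaces 7 → [1, 3, 4, 5]
10 → extends → [1, 3, 4, 5, 10]
6 → replaces 10 → [1, 3, 4, 5, 6]
Five tails, so the longest strictly increasing subsequence has length 5 (e.g. 2, 3, 4, 8, 10).

5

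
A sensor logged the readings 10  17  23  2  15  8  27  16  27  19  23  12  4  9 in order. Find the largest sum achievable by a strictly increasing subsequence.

83

Let S[i] be the best sum of a strictly increasing subsequence ending at i:
i:      1  2  3  4  5  6  7  8  9 10 11 12 13 14
a[i]:  10 17 23  2 15  8 27 16 27 19 23 12  4  9
S:     10 27 50  2 25 10 77 41 77 60 83 22  6 19
Maximum is 83 (e.g. 10 + 15 + 16 + 19 + 23).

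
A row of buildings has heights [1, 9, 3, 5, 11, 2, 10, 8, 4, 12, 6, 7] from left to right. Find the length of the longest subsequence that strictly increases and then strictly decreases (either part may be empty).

inc[i] = longest strictly increasing subsequence ending at i; dec[i] = longest strictly decreasing subsequence starting at i:
i:      1  2  3  4  5  6  7  8  9 10 11 12
a[i]:   1  9  3  5 11  2 10  8  4 12  6  7
inc:    1  2  2  3  4  2  4  4  3  5  4  5
dec:    1  3  2  2  4  1  3  2  1  2  1  1
Best peak at i=5 (value 11): inc=4, dec=4, length 4+4−1 = 7.

7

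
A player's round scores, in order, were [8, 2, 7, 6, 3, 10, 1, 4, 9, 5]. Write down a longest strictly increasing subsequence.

Patience tails give the LIS length; then backtrack through the dp parents:
8 → extends → [8]
2 → replaces 8 → [2]
7 → extends → [2, 7]
6 → replaces 7 → [2, 6]
3 → replaces 6 → [2, 3]
10 → extends → [2, 3, 10]
1 → replaces 2 → [1, 3, 10]
4 → replaces 10 → [1, 3, 4]
9 → extends → [1, 3, 4, 9]
5 → replaces 9 → [1, 3, 4, 5]
Length 4; one witness is 2, 3, 4, 9.

2, 3, 4, 9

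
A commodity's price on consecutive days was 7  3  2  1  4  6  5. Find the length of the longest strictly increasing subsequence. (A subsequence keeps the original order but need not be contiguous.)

Let dp[i] be the length of the longest such subsequence ending at index i:
i:     1 2 3 4 5 6 7
a[i]:  7 3 2 1 4 6 5
dp:    1 1 1 1 2 3 3
Maximum dp value is 3.

3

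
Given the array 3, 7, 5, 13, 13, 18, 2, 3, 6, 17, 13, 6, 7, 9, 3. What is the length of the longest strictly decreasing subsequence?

Let dp[i] be the longest strictly decreasing subsequence ending at i:
i:      1  2  3  4  5  6  7  8  9 10 11 12 13 14 15
a[i]:   3  7  5 13 13 18  2  3  6 17 13  6  7  9  3
dp:     1  1  2  1  1  1  3  3  2  2  3  4  4  4  5
Maximum is 5.

5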